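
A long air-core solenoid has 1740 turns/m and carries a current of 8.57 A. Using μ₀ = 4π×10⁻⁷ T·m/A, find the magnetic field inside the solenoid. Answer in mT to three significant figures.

B ≈ 18.7 mT

Inside a long solenoid, B = μ₀nI.
B = (4π×10⁻⁷)(1.740×10^3 m⁻¹)(8.57 A) = 1.874×10^-2 T.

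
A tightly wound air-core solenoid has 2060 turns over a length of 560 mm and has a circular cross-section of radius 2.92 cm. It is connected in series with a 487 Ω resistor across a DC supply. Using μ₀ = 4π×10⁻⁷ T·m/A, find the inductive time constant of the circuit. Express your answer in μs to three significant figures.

A = πr² = π(2.920×10^-2 m)² = 2.679×10^-3 m².
L = μ₀N²A/ℓ = (4π×10⁻⁷)(2060)²(2.679×10^-3)/(0.56) = 2.551×10^-2 H.
τ = L/R = (2.551×10^-2)/(487) = 5.238×10^-5 s.

τ ≈ 52.4 μs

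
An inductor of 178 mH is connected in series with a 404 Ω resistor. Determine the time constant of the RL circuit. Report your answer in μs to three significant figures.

τ = L/R = (0.178 H)/(404 Ω) = 4.406×10^-4 s.

τ ≈ 441 μs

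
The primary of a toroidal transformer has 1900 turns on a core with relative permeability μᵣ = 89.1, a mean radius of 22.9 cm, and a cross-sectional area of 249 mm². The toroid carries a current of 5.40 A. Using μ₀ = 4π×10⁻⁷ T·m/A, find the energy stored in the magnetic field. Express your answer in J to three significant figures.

L = μ₀μᵣN²A/(2πR) = (4π×10⁻⁷)(89.1)(1900)²(2.490×10^-4)/(2π×0.229) = 6.9949×10^-2 H.
U = ½LI² = ½(6.9949×10^-2)(5.40)² = 1.02 J.

U ≈ 1.02 J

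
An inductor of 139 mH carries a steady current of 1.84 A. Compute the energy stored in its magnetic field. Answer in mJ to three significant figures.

Stored magnetic energy: U = ½LI².
U = ½(0.139 H)(1.84 A)² = 0.2353 J.

U ≈ 235 mJ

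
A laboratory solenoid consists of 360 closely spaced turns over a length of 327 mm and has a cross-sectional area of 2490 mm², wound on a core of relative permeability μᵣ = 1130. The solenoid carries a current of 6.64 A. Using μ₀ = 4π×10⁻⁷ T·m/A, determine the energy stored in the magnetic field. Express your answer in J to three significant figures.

A = 2490 mm² = 2.490×10^-3 m².
L = μ₀μᵣN²A/ℓ = (4π×10⁻⁷)(1130)(360)²(2.490×10^-3)/(0.327) = 1.401 H.
U = ½LI² = ½(1.401)(6.64)² = 30.89 J.

U ≈ 30.9 J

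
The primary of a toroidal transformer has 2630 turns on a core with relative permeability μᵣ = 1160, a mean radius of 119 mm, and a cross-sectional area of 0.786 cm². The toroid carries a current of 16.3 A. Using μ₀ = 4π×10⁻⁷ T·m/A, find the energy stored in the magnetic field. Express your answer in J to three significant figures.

L = μ₀μᵣN²A/(2πR) = (4π×10⁻⁷)(1160)(2630)²(7.860×10^-5)/(2π×0.119) = 1.06 H.
U = ½LI² = ½(1.06)(16.3)² = 140.8 J.

U ≈ 141 J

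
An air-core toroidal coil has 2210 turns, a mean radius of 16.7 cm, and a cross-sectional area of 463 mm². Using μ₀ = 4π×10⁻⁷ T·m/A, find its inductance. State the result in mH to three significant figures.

For a thin toroid, L = μ₀N²A/(2πR).
L = (4π×10⁻⁷)(2210)²(4.630×10^-4) / (2π×0.167 m) = 2.708×10^-3 H.

L ≈ 2.71 mH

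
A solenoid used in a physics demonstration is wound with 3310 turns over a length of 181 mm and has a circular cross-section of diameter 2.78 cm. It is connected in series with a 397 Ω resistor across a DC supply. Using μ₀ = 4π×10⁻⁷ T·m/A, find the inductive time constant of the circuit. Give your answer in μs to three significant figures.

τ ≈ 116 μs

A = π(d/2)² = π(1.390×10^-2 m)² = 6.070×10^-4 m².
L = μ₀N²A/ℓ = (4π×10⁻⁷)(3310)²(6.070×10^-4)/(0.181) = 4.617×10^-2 H.
τ = L/R = (4.617×10^-2)/(397) = 1.163×10^-4 s.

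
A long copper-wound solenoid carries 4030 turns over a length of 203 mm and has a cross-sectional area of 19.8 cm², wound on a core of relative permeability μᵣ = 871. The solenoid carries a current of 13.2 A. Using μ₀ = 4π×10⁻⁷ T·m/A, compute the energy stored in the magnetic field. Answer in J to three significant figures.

U ≈ 15100 J

A = 19.8 cm² = 1.980×10^-3 m².
L = μ₀μᵣN²A/ℓ = (4π×10⁻⁷)(871)(4030)²(1.980×10^-3)/(0.203) = 173.4 H.
U = ½LI² = ½(173.4)(13.2)² = 1.511×10^4 J.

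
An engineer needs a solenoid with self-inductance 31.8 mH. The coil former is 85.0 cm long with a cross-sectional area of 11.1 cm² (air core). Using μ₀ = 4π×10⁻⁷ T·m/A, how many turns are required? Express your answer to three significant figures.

A = 11.1 cm² = 1.110×10^-3 m².
From L = μ₀N²A/ℓ, N = √(Lℓ / (μ₀A)).
N = √[(3.180×10^-2)(0.85) / ((4π×10⁻⁷)×1.110×10^-3)] = √(1.938×10^7) ≈ 4402.1.

N ≈ 4400 turns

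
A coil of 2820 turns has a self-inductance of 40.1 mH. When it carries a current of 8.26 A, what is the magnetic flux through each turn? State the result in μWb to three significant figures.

Φ_B ≈ 117 μWb

From L = NΦ_B/I, the flux per turn is Φ_B = LI/N.
Φ_B = (4.010×10^-2 H)(8.26 A)/2820 = 1.1746×10^-4 Wb.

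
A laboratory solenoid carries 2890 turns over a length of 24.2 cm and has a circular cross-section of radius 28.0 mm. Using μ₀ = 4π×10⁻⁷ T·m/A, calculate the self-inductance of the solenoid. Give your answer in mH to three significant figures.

L ≈ 107 mH

A = πr² = π(2.800×10^-2 m)² = 2.463×10^-3 m².
For a long solenoid, L = μ₀N²A/ℓ.
L = (4π×10⁻⁷)(2890)²(2.463×10^-3)/(0.242 m) = 0.1068 H.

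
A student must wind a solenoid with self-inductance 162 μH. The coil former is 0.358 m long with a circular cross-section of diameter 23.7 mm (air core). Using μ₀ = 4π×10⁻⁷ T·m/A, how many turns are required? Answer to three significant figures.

N ≈ 323 turns

A = π(d/2)² = π(1.185×10^-2 m)² = 4.412×10^-4 m².
From L = μ₀N²A/ℓ, N = √(Lℓ / (μ₀A)).
N = √[(1.620×10^-4)(0.358) / ((4π×10⁻⁷)×4.412×10^-4)] = √(1.046×10^5) ≈ 323.4.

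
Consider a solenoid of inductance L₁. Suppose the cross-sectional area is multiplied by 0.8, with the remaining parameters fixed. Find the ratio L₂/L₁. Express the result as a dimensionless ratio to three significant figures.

L₂/L₁ = 0.800

For a solenoid, L ∝ μᵣN²A/ℓ.
L₂/L₁ = (0.8) = 0.800.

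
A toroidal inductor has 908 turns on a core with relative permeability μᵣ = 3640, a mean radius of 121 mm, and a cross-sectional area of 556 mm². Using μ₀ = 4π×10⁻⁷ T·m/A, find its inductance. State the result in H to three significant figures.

For a thin toroid, L = μ₀μᵣN²A/(2πR).
L = (4π×10⁻⁷)(3640)(908)²(5.560×10^-4) / (2π×0.121 m) = 2.758 H.

L ≈ 2.76 H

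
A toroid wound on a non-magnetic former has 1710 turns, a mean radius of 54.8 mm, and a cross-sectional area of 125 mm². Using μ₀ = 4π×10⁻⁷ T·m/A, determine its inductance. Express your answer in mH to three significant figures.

L ≈ 1.33 mH

For a thin toroid, L = μ₀N²A/(2πR).
L = (4π×10⁻⁷)(1710)²(1.250×10^-4) / (2π×5.480×10^-2 m) = 1.334×10^-3 H.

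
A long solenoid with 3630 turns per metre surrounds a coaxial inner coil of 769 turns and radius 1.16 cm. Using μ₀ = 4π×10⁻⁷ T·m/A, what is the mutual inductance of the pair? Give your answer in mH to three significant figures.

The outer solenoid produces a uniform field B₁ = μ₀n₁I₁ across the inner coil,
so the flux linkage is N₂Φ = N₂B₁A₂ = μ₀n₁N₂A₂·I₁, giving M = μ₀n₁N₂A₂.
A₂ = πr² = π(1.160×10^-2 m)² = 4.227×10^-4 m².
M = (4π×10⁻⁷)(3630)(769)(4.227×10^-4) = 1.483×10^-3 H.

M ≈ 1.48 mH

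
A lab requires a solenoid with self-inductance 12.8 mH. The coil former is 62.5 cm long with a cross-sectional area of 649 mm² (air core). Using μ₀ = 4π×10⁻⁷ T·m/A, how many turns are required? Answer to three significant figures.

A = 649 mm² = 6.490×10^-4 m².
From L = μ₀N²A/ℓ, N = √(Lℓ / (μ₀A)).
N = √[(1.280×10^-2)(0.625) / ((4π×10⁻⁷)×6.490×10^-4)] = √(9.809×10^6) ≈ 3132.0.

N ≈ 3130 turns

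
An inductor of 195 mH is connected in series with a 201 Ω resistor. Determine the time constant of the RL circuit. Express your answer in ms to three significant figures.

τ ≈ 0.970 ms

τ = L/R = (0.195 H)/(201 Ω) = 9.701×10^-4 s.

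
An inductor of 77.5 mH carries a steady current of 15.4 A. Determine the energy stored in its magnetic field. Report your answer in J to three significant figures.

U ≈ 9.19 J

Stored magnetic energy: U = ½LI².
U = ½(7.750×10^-2 H)(15.4 A)² = 9.19 J.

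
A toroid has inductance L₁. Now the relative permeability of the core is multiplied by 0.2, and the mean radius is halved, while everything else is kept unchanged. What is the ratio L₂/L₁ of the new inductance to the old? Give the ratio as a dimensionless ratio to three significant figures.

For a toroid, L ∝ μᵣN²A/R.
L₂/L₁ = (0.2) × (0.5)^-1 = 0.400.

L₂/L₁ = 0.400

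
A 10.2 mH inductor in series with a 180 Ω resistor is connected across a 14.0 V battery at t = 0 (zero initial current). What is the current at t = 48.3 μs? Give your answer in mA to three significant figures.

I ≈ 44.6 mA

τ = L/R = 1.020×10^-2/180 = 5.667×10^-5 s; final current I_∞ = ε/R = 14.0/180 = 7.778×10^-2 A.
I(t) = I_∞(1 − e^(−t/τ)) with t/τ = 0.852.
I = (7.778×10^-2)(1 − e^(−0.852)) = 4.461×10^-2 A.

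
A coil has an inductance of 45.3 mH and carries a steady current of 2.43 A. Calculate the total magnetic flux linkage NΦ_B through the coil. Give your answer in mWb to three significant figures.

NΦ_B ≈ 110 mWb

From L = NΦ_B/I, the flux linkage is NΦ_B = LI.
NΦ_B = (4.530×10^-2 H)(2.43 A) = 0.1101 Wb.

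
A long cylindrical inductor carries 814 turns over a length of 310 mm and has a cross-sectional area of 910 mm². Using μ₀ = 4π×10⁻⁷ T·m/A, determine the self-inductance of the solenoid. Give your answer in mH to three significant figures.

A = 910 mm² = 9.100×10^-4 m².
For a long solenoid, L = μ₀N²A/ℓ.
L = (4π×10⁻⁷)(814)²(9.100×10^-4)/(0.31 m) = 2.444×10^-3 H.

L ≈ 2.44 mH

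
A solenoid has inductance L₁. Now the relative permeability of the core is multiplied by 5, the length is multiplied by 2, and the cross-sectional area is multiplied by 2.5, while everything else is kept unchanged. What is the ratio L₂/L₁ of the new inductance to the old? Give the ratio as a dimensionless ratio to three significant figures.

For a solenoid, L ∝ μᵣN²A/ℓ.
L₂/L₁ = (5) × (2)^-1 × (2.5) = 6.25.

L₂/L₁ = 6.25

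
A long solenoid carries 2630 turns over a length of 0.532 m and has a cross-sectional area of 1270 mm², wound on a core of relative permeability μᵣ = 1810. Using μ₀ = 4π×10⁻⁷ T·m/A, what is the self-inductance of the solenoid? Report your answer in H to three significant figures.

A = 1270 mm² = 1.270×10^-3 m².
For a long solenoid, L = μ₀μᵣN²A/ℓ.
L = (4π×10⁻⁷)(1810)(2630)²(1.270×10^-3)/(0.532 m) = 37.56 H.

L ≈ 37.6 H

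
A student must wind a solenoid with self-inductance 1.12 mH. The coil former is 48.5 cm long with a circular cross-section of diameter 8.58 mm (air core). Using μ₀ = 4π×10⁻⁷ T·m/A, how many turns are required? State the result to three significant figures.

A = π(d/2)² = π(4.290×10^-3 m)² = 5.782×10^-5 m².
From L = μ₀N²A/ℓ, N = √(Lℓ / (μ₀A)).
N = √[(1.120×10^-3)(0.485) / ((4π×10⁻⁷)×5.782×10^-5)] = √(7.476×10^6) ≈ 2734.3.

N ≈ 2730 turns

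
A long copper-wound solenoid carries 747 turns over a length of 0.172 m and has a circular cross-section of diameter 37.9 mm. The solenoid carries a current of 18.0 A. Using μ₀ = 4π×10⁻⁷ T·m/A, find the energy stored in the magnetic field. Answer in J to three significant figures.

U ≈ 0.745 J

A = π(d/2)² = π(1.895×10^-2 m)² = 1.128×10^-3 m².
L = μ₀N²A/ℓ = (4π×10⁻⁷)(747)²(1.128×10^-3)/(0.172) = 4.599×10^-3 H.
U = ½LI² = ½(4.599×10^-3)(18.0)² = 0.7451 J.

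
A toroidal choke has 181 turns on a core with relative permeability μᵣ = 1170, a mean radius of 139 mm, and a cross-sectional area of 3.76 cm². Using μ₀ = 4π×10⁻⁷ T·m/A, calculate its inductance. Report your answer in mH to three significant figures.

For a thin toroid, L = μ₀μᵣN²A/(2πR).
L = (4π×10⁻⁷)(1170)(181)²(3.760×10^-4) / (2π×0.139 m) = 2.074×10^-2 H.

L ≈ 20.7 mH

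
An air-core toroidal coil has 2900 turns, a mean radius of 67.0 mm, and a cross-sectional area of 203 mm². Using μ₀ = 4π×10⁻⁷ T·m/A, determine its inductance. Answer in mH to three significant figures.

For a thin toroid, L = μ₀N²A/(2πR).
L = (4π×10⁻⁷)(2900)²(2.030×10^-4) / (2π×6.700×10^-2 m) = 5.096×10^-3 H.

L ≈ 5.10 mH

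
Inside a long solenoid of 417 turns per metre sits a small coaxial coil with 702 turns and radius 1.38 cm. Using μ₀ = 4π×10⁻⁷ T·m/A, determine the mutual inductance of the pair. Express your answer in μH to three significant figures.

The outer solenoid produces a uniform field B₁ = μ₀n₁I₁ across the inner coil,
so the flux linkage is N₂Φ = N₂B₁A₂ = μ₀n₁N₂A₂·I₁, giving M = μ₀n₁N₂A₂.
A₂ = πr² = π(1.380×10^-2 m)² = 5.983×10^-4 m².
M = (4π×10⁻⁷)(417)(702)(5.983×10^-4) = 2.201×10^-4 H.

M ≈ 220 μH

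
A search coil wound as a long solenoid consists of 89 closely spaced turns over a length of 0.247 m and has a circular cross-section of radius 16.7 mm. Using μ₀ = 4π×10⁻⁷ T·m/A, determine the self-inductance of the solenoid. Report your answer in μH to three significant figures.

A = πr² = π(1.670×10^-2 m)² = 8.762×10^-4 m².
For a long solenoid, L = μ₀N²A/ℓ.
L = (4π×10⁻⁷)(89)²(8.762×10^-4)/(0.247 m) = 3.531×10^-5 H.

L ≈ 35.3 μH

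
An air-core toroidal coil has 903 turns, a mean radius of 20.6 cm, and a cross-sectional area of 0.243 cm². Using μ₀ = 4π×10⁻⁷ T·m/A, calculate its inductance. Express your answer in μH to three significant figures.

L ≈ 19.2 μH

For a thin toroid, L = μ₀N²A/(2πR).
L = (4π×10⁻⁷)(903)²(2.430×10^-5) / (2π×0.206 m) = 1.924×10^-5 H.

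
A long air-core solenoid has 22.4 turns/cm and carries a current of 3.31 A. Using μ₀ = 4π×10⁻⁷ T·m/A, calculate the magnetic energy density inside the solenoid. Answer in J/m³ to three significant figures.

u ≈ 34.5 J/m³

B = μ₀nI = (4π×10⁻⁷)(2.240×10^3)(3.31) = 9.317×10^-3 T.
u = B²/(2μ₀) = (9.317×10^-3)²/(2×4π×10⁻⁷) = 34.54 J/m³.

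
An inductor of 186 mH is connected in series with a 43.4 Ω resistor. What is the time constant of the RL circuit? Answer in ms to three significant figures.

τ ≈ 4.29 ms

τ = L/R = (0.186 H)/(43.4 Ω) = 4.286×10^-3 s.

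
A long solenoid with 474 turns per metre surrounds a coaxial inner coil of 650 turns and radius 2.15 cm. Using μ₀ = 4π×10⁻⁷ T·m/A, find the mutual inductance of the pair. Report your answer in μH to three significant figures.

M ≈ 562 μH

The outer solenoid produces a uniform field B₁ = μ₀n₁I₁ across the inner coil,
so the flux linkage is N₂Φ = N₂B₁A₂ = μ₀n₁N₂A₂·I₁, giving M = μ₀n₁N₂A₂.
A₂ = πr² = π(2.150×10^-2 m)² = 1.452×10^-3 m².
M = (4π×10⁻⁷)(474)(650)(1.452×10^-3) = 5.622×10^-4 H.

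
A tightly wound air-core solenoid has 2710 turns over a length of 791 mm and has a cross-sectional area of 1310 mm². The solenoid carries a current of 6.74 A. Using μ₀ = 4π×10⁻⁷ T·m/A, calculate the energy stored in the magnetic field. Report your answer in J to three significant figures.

U ≈ 0.347 J

A = 1310 mm² = 1.310×10^-3 m².
L = μ₀N²A/ℓ = (4π×10⁻⁷)(2710)²(1.310×10^-3)/(0.791) = 1.528×10^-2 H.
U = ½LI² = ½(1.528×10^-2)(6.74)² = 0.3472 J.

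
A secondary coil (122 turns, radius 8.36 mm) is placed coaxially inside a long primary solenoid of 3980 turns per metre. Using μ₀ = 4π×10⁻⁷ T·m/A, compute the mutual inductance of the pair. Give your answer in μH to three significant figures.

The outer solenoid produces a uniform field B₁ = μ₀n₁I₁ across the inner coil,
so the flux linkage is N₂Φ = N₂B₁A₂ = μ₀n₁N₂A₂·I₁, giving M = μ₀n₁N₂A₂.
A₂ = πr² = π(8.360×10^-3 m)² = 2.196×10^-4 m².
M = (4π×10⁻⁷)(3980)(122)(2.196×10^-4) = 1.340×10^-4 H.

M ≈ 134 μH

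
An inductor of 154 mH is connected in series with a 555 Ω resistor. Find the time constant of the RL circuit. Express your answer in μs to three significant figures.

τ = L/R = (0.154 H)/(555 Ω) = 2.7748×10^-4 s.

τ ≈ 277 μs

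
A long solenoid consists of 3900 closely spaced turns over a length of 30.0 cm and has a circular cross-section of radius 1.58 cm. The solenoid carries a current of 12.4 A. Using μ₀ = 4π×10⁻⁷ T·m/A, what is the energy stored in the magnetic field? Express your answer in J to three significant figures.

A = πr² = π(1.580×10^-2 m)² = 7.843×10^-4 m².
L = μ₀N²A/ℓ = (4π×10⁻⁷)(3900)²(7.843×10^-4)/(0.3) = 4.997×10^-2 H.
U = ½LI² = ½(4.997×10^-2)(12.4)² = 3.841 J.

U ≈ 3.84 J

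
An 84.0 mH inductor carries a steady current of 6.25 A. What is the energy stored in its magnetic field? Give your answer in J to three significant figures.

Stored magnetic energy: U = ½LI².
U = ½(8.400×10^-2 H)(6.25 A)² = 1.641 J.

U ≈ 1.64 J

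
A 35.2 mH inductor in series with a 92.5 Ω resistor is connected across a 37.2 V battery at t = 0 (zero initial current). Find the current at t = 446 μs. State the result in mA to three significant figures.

I ≈ 278 mA

τ = L/R = 3.520×10^-2/92.5 = 3.805×10^-4 s; final current I_∞ = ε/R = 37.2/92.5 = 0.4022 A.
I(t) = I_∞(1 − e^(−t/τ)) with t/τ = 1.172.
I = (0.4022)(1 − e^(−1.172)) = 0.2776 A.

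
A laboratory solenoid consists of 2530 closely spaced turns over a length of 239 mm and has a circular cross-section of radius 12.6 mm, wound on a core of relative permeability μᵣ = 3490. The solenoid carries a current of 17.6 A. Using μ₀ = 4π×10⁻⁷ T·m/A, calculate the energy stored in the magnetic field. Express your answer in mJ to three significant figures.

U ≈ 9070000 mJ

A = πr² = π(1.260×10^-2 m)² = 4.988×10^-4 m².
L = μ₀μᵣN²A/ℓ = (4π×10⁻⁷)(3490)(2530)²(4.988×10^-4)/(0.239) = 58.58 H.
U = ½LI² = ½(58.58)(17.6)² = 9.073×10^3 J.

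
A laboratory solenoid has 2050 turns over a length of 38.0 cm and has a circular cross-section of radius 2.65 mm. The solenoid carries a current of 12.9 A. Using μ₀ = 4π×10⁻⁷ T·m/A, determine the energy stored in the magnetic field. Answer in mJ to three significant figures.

U ≈ 25.5 mJ

A = πr² = π(2.650×10^-3 m)² = 2.206×10^-5 m².
L = μ₀N²A/ℓ = (4π×10⁻⁷)(2050)²(2.206×10^-5)/(0.38) = 3.066×10^-4 H.
U = ½LI² = ½(3.066×10^-4)(12.9)² = 2.551×10^-2 J.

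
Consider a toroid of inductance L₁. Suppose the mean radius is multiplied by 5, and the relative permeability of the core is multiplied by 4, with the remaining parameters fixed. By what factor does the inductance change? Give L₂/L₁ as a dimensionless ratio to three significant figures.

For a toroid, L ∝ μᵣN²A/R.
L₂/L₁ = (5)^-1 × (4) = 0.800.

L₂/L₁ = 0.800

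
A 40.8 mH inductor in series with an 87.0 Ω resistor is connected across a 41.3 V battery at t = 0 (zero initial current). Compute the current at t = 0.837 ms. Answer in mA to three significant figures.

I ≈ 395 mA

τ = L/R = 4.080×10^-2/87.0 = 4.690×10^-4 s; final current I_∞ = ε/R = 41.3/87.0 = 0.4747 A.
I(t) = I_∞(1 − e^(−t/τ)) with t/τ = 1.785.
I = (0.4747)(1 − e^(−1.785)) = 0.395 A.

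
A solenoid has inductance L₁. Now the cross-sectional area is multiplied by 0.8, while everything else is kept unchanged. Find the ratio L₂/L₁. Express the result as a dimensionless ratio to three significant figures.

For a solenoid, L ∝ μᵣN²A/ℓ.
L₂/L₁ = (0.8) = 0.800.

L₂/L₁ = 0.800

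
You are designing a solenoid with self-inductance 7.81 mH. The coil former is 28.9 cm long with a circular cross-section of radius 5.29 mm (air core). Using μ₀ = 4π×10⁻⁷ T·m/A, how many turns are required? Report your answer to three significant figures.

A = πr² = π(5.290×10^-3 m)² = 8.791×10^-5 m².
From L = μ₀N²A/ℓ, N = √(Lℓ / (μ₀A)).
N = √[(7.810×10^-3)(0.289) / ((4π×10⁻⁷)×8.791×10^-5)] = √(2.043×10^7) ≈ 4520.0.

N ≈ 4520 turns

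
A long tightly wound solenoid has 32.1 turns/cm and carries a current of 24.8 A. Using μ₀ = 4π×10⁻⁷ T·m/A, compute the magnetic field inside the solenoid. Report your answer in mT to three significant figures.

Inside a long solenoid, B = μ₀nI.
B = (4π×10⁻⁷)(3.210×10^3 m⁻¹)(24.8 A) = 0.1 T.

B ≈ 100 mT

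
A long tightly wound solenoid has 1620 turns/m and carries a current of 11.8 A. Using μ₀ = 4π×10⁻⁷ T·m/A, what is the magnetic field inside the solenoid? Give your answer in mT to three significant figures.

Inside a long solenoid, B = μ₀nI.
B = (4π×10⁻⁷)(1.620×10^3 m⁻¹)(11.8 A) = 2.402×10^-2 T.

B ≈ 24.0 mT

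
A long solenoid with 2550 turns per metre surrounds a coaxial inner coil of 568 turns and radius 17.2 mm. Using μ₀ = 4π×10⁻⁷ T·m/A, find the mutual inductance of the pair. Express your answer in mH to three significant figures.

The outer solenoid produces a uniform field B₁ = μ₀n₁I₁ across the inner coil,
so the flux linkage is N₂Φ = N₂B₁A₂ = μ₀n₁N₂A₂·I₁, giving M = μ₀n₁N₂A₂.
A₂ = πr² = π(1.720×10^-2 m)² = 9.294×10^-4 m².
M = (4π×10⁻⁷)(2550)(568)(9.294×10^-4) = 1.692×10^-3 H.

M ≈ 1.69 mH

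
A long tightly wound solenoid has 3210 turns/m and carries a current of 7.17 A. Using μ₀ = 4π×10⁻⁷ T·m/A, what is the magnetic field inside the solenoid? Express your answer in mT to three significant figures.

Inside a long solenoid, B = μ₀nI.
B = (4π×10⁻⁷)(3.210×10^3 m⁻¹)(7.17 A) = 2.892×10^-2 T.

B ≈ 28.9 mT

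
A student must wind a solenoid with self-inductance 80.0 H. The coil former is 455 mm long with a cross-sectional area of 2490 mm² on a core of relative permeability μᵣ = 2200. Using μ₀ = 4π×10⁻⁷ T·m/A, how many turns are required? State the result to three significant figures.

N ≈ 2300 turns

A = 2490 mm² = 2.490×10^-3 m².
From L = μ₀μᵣN²A/ℓ, N = √(Lℓ / (μ₀μᵣA)).
N = √[(80)(0.455) / ((4π×10⁻⁷)(2200)×2.490×10^-3)] = √(5.288×10^6) ≈ 2299.5.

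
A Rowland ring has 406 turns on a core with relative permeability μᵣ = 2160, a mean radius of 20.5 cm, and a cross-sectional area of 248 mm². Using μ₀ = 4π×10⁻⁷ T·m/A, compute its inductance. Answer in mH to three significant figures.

For a thin toroid, L = μ₀μᵣN²A/(2πR).
L = (4π×10⁻⁷)(2160)(406)²(2.480×10^-4) / (2π×0.205 m) = 8.6146×10^-2 H.

L ≈ 86.1 mH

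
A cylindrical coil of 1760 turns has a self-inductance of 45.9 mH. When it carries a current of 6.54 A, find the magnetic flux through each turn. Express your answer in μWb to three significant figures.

Φ_B ≈ 171 μWb

From L = NΦ_B/I, the flux per turn is Φ_B = LI/N.
Φ_B = (4.590×10^-2 H)(6.54 A)/1760 = 1.706×10^-4 Wb.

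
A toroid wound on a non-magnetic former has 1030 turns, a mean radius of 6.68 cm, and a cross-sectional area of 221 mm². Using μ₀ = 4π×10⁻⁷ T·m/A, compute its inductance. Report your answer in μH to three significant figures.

For a thin toroid, L = μ₀N²A/(2πR).
L = (4π×10⁻⁷)(1030)²(2.210×10^-4) / (2π×6.680×10^-2 m) = 7.020×10^-4 H.

L ≈ 702 μH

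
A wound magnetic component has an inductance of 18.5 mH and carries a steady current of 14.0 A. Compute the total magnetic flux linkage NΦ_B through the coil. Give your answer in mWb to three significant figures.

From L = NΦ_B/I, the flux linkage is NΦ_B = LI.
NΦ_B = (1.850×10^-2 H)(14.0 A) = 0.259 Wb.

NΦ_B ≈ 259 mWb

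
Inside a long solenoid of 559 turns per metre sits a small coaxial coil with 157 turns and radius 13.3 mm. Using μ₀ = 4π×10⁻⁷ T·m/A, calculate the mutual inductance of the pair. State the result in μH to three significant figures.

The outer solenoid produces a uniform field B₁ = μ₀n₁I₁ across the inner coil,
so the flux linkage is N₂Φ = N₂B₁A₂ = μ₀n₁N₂A₂·I₁, giving M = μ₀n₁N₂A₂.
A₂ = πr² = π(1.330×10^-2 m)² = 5.557×10^-4 m².
M = (4π×10⁻⁷)(559)(157)(5.557×10^-4) = 6.129×10^-5 H.

M ≈ 61.3 μH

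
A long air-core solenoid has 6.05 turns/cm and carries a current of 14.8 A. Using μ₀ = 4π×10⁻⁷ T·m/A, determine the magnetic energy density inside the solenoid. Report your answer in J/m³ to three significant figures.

B = μ₀nI = (4π×10⁻⁷)(605)(14.8) = 1.125×10^-2 T.
u = B²/(2μ₀) = (1.125×10^-2)²/(2×4π×10⁻⁷) = 50.37 J/m³.

u ≈ 50.4 J/m³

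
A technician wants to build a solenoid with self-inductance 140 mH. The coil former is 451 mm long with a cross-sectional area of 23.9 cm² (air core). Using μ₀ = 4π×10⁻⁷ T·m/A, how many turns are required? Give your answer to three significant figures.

N ≈ 4590 turns

A = 23.9 cm² = 2.390×10^-3 m².
From L = μ₀N²A/ℓ, N = √(Lℓ / (μ₀A)).
N = √[(0.14)(0.451) / ((4π×10⁻⁷)×2.390×10^-3)] = √(2.102×10^7) ≈ 4585.1.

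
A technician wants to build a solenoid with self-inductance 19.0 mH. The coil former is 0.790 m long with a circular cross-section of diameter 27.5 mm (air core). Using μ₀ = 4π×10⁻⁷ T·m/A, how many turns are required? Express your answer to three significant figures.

A = π(d/2)² = π(1.375×10^-2 m)² = 5.940×10^-4 m².
From L = μ₀N²A/ℓ, N = √(Lℓ / (μ₀A)).
N = √[(1.900×10^-2)(0.79) / ((4π×10⁻⁷)×5.940×10^-4)] = √(2.011×10^7) ≈ 4484.4.

N ≈ 4480 turns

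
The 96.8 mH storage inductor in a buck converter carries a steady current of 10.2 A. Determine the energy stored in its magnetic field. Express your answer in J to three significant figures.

U ≈ 5.04 J

Stored magnetic energy: U = ½LI².
U = ½(9.680×10^-2 H)(10.2 A)² = 5.036 J.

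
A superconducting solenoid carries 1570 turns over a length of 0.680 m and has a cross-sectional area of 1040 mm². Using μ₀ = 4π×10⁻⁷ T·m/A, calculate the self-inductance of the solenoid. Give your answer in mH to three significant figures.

A = 1040 mm² = 1.040×10^-3 m².
For a long solenoid, L = μ₀N²A/ℓ.
L = (4π×10⁻⁷)(1570)²(1.040×10^-3)/(0.68 m) = 4.737×10^-3 H.

L ≈ 4.74 mH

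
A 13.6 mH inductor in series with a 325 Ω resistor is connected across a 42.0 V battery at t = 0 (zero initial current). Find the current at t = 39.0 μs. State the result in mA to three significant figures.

τ = L/R = 1.360×10^-2/325 = 4.1846×10^-5 s; final current I_∞ = ε/R = 42.0/325 = 0.1292 A.
I(t) = I_∞(1 − e^(−t/τ)) with t/τ = 0.932.
I = (0.1292)(1 − e^(−0.932)) = 7.834×10^-2 A.

I ≈ 78.3 mA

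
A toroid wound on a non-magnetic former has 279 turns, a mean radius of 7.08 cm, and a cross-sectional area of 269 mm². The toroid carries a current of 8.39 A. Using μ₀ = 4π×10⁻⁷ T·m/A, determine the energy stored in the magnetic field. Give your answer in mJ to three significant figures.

L = μ₀N²A/(2πR) = (4π×10⁻⁷)(279)²(2.690×10^-4)/(2π×7.080×10^-2) = 5.915×10^-5 H.
U = ½LI² = ½(5.915×10^-5)(8.39)² = 2.082×10^-3 J.

U ≈ 2.08 mJ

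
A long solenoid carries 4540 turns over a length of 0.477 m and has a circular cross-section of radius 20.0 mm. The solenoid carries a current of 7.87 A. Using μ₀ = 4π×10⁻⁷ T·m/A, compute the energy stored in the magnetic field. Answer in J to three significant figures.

U ≈ 2.11 J

A = πr² = π(2.000×10^-2 m)² = 1.257×10^-3 m².
L = μ₀N²A/ℓ = (4π×10⁻⁷)(4540)²(1.257×10^-3)/(0.477) = 6.824×10^-2 H.
U = ½LI² = ½(6.824×10^-2)(7.87)² = 2.113 J.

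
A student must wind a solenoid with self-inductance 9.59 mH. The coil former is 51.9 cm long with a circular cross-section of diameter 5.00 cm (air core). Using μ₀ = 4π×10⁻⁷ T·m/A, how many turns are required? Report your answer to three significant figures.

A = π(d/2)² = π(2.500×10^-2 m)² = 1.963×10^-3 m².
From L = μ₀N²A/ℓ, N = √(Lℓ / (μ₀A)).
N = √[(9.590×10^-3)(0.519) / ((4π×10⁻⁷)×1.963×10^-3)] = √(2.017×10^6) ≈ 1420.3.

N ≈ 1420 turns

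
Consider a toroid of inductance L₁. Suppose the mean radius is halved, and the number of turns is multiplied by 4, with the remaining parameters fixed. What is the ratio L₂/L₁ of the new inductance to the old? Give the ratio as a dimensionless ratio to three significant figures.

For a toroid, L ∝ μᵣN²A/R.
L₂/L₁ = (0.5)^-1 × (4)^2 = 32.0.

L₂/L₁ = 32.0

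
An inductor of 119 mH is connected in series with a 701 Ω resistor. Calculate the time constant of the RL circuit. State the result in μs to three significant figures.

τ ≈ 170 μs

τ = L/R = (0.119 H)/(701 Ω) = 1.698×10^-4 s.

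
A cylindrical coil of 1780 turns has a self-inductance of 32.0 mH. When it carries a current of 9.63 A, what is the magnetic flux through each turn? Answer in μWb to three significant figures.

Φ_B ≈ 173 μWb

From L = NΦ_B/I, the flux per turn is Φ_B = LI/N.
Φ_B = (3.200×10^-2 H)(9.63 A)/1780 = 1.731×10^-4 Wb.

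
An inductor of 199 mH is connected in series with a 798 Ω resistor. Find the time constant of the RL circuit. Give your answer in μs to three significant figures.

τ = L/R = (0.199 H)/(798 Ω) = 2.494×10^-4 s.

τ ≈ 249 μs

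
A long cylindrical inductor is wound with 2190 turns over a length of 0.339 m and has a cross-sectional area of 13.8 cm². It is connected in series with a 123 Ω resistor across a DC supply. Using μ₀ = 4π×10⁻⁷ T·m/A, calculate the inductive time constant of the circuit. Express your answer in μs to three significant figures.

A = 13.8 cm² = 1.380×10^-3 m².
L = μ₀N²A/ℓ = (4π×10⁻⁷)(2190)²(1.380×10^-3)/(0.339) = 2.453×10^-2 H.
τ = L/R = (2.453×10^-2)/(123) = 1.9947×10^-4 s.

τ ≈ 199 μs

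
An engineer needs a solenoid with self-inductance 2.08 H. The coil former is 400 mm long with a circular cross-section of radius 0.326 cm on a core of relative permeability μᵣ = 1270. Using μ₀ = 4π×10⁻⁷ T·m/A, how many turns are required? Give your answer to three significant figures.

N ≈ 3950 turns

A = πr² = π(3.260×10^-3 m)² = 3.339×10^-5 m².
From L = μ₀μᵣN²A/ℓ, N = √(Lℓ / (μ₀μᵣA)).
N = √[(2.08)(0.4) / ((4π×10⁻⁷)(1270)×3.339×10^-5)] = √(1.561×10^7) ≈ 3951.5.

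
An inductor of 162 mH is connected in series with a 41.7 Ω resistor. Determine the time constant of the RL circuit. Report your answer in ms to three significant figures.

τ = L/R = (0.162 H)/(41.7 Ω) = 3.8849×10^-3 s.

τ ≈ 3.88 ms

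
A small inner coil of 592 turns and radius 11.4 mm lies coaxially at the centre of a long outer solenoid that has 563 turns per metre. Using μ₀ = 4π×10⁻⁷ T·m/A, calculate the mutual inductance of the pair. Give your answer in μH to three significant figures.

The outer solenoid produces a uniform field B₁ = μ₀n₁I₁ across the inner coil,
so the flux linkage is N₂Φ = N₂B₁A₂ = μ₀n₁N₂A₂·I₁, giving M = μ₀n₁N₂A₂.
A₂ = πr² = π(1.140×10^-2 m)² = 4.083×10^-4 m².
M = (4π×10⁻⁷)(563)(592)(4.083×10^-4) = 1.710×10^-4 H.

M ≈ 171 μH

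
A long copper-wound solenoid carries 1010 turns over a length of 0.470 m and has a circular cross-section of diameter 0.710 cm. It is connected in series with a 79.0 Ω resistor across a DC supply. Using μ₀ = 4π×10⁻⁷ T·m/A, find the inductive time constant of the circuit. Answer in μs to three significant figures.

τ ≈ 1.37 μs

A = π(d/2)² = π(3.550×10^-3 m)² = 3.959×10^-5 m².
L = μ₀N²A/ℓ = (4π×10⁻⁷)(1010)²(3.959×10^-5)/(0.47) = 1.080×10^-4 H.
τ = L/R = (1.080×10^-4)/(79.0) = 1.367×10^-6 s.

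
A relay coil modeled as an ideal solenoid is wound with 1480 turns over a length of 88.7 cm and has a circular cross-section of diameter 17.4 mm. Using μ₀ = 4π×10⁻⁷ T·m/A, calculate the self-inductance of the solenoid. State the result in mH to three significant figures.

A = π(d/2)² = π(8.700×10^-3 m)² = 2.378×10^-4 m².
For a long solenoid, L = μ₀N²A/ℓ.
L = (4π×10⁻⁷)(1480)²(2.378×10^-4)/(0.887 m) = 7.379×10^-4 H.

L ≈ 0.738 mH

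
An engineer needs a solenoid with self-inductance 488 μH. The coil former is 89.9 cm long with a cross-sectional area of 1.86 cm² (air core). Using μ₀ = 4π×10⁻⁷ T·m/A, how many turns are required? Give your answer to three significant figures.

N ≈ 1370 turns

A = 1.86 cm² = 1.860×10^-4 m².
From L = μ₀N²A/ℓ, N = √(Lℓ / (μ₀A)).
N = √[(4.880×10^-4)(0.899) / ((4π×10⁻⁷)×1.860×10^-4)] = √(1.877×10^6) ≈ 1370.0.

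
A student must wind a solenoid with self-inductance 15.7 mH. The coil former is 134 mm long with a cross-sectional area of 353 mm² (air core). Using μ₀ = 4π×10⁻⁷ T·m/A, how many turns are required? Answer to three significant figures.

N ≈ 2180 turns

A = 353 mm² = 3.530×10^-4 m².
From L = μ₀N²A/ℓ, N = √(Lℓ / (μ₀A)).
N = √[(1.570×10^-2)(0.134) / ((4π×10⁻⁷)×3.530×10^-4)] = √(4.743×10^6) ≈ 2177.8.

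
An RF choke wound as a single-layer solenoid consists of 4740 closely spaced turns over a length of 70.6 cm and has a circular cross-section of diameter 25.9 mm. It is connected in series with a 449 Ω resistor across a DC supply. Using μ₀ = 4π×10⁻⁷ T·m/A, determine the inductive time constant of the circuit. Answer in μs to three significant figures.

τ ≈ 46.9 μs

A = π(d/2)² = π(1.295×10^-2 m)² = 5.269×10^-4 m².
L = μ₀N²A/ℓ = (4π×10⁻⁷)(4740)²(5.269×10^-4)/(0.706) = 2.107×10^-2 H.
τ = L/R = (2.107×10^-2)/(449) = 4.693×10^-5 s.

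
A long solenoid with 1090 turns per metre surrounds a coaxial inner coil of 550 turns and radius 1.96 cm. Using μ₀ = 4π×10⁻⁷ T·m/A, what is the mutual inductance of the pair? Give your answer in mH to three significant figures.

The outer solenoid produces a uniform field B₁ = μ₀n₁I₁ across the inner coil,
so the flux linkage is N₂Φ = N₂B₁A₂ = μ₀n₁N₂A₂·I₁, giving M = μ₀n₁N₂A₂.
A₂ = πr² = π(1.960×10^-2 m)² = 1.207×10^-3 m².
M = (4π×10⁻⁷)(1090)(550)(1.207×10^-3) = 9.092×10^-4 H.

M ≈ 0.909 mH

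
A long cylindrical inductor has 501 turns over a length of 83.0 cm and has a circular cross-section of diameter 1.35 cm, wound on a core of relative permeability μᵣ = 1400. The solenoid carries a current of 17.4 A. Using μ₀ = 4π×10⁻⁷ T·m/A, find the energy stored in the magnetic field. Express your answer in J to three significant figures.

U ≈ 11.5 J

A = π(d/2)² = π(6.750×10^-3 m)² = 1.431×10^-4 m².
L = μ₀μᵣN²A/ℓ = (4π×10⁻⁷)(1400)(501)²(1.431×10^-4)/(0.83) = 7.615×10^-2 H.
U = ½LI² = ½(7.615×10^-2)(17.4)² = 11.53 J.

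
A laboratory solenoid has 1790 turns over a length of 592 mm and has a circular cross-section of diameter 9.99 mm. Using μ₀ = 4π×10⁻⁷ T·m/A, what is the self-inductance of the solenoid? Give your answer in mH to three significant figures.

L ≈ 0.533 mH

A = π(d/2)² = π(4.995×10^-3 m)² = 7.838×10^-5 m².
For a long solenoid, L = μ₀N²A/ℓ.
L = (4π×10⁻⁷)(1790)²(7.838×10^-5)/(0.592 m) = 5.331×10^-4 H.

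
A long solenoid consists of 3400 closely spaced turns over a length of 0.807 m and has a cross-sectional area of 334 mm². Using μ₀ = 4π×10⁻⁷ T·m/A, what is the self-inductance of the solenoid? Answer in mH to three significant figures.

A = 334 mm² = 3.340×10^-4 m².
For a long solenoid, L = μ₀N²A/ℓ.
L = (4π×10⁻⁷)(3400)²(3.340×10^-4)/(0.807 m) = 6.012×10^-3 H.

L ≈ 6.01 mH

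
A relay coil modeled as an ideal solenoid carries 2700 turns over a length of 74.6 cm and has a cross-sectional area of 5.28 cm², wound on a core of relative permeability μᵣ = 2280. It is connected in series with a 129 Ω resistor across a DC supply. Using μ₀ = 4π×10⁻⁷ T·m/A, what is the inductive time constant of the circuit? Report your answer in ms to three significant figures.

A = 5.28 cm² = 5.280×10^-4 m².
L = μ₀μᵣN²A/ℓ = (4π×10⁻⁷)(2280)(2700)²(5.280×10^-4)/(0.746) = 14.78 H.
τ = L/R = (14.78)/(129) = 0.1146 s.

τ ≈ 115 ms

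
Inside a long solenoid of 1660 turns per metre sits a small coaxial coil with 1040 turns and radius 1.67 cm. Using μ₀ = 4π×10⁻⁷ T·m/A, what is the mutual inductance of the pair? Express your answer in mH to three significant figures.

M ≈ 1.90 mH

The outer solenoid produces a uniform field B₁ = μ₀n₁I₁ across the inner coil,
so the flux linkage is N₂Φ = N₂B₁A₂ = μ₀n₁N₂A₂·I₁, giving M = μ₀n₁N₂A₂.
A₂ = πr² = π(1.670×10^-2 m)² = 8.762×10^-4 m².
M = (4π×10⁻⁷)(1660)(1040)(8.762×10^-4) = 1.901×10^-3 H.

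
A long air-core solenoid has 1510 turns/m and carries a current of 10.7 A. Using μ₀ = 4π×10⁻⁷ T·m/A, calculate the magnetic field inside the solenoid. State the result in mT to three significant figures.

Inside a long solenoid, B = μ₀nI.
B = (4π×10⁻⁷)(1.510×10^3 m⁻¹)(10.7 A) = 2.030×10^-2 T.

B ≈ 20.3 mT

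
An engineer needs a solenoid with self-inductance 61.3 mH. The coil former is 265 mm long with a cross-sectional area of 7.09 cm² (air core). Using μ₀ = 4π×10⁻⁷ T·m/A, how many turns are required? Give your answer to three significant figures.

N ≈ 4270 turns

A = 7.09 cm² = 7.090×10^-4 m².
From L = μ₀N²A/ℓ, N = √(Lℓ / (μ₀A)).
N = √[(6.130×10^-2)(0.265) / ((4π×10⁻⁷)×7.090×10^-4)] = √(1.823×10^7) ≈ 4270.0.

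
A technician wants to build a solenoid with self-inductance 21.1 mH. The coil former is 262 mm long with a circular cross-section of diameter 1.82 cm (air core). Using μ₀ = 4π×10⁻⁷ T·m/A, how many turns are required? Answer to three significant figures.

N ≈ 4110 turns

A = π(d/2)² = π(9.100×10^-3 m)² = 2.602×10^-4 m².
From L = μ₀N²A/ℓ, N = √(Lℓ / (μ₀A)).
N = √[(2.110×10^-2)(0.262) / ((4π×10⁻⁷)×2.602×10^-4)] = √(1.691×10^7) ≈ 4112.2.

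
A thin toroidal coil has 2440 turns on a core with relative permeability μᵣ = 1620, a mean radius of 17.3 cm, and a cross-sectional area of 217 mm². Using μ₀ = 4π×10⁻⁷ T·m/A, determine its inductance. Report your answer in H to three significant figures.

For a thin toroid, L = μ₀μᵣN²A/(2πR).
L = (4π×10⁻⁷)(1620)(2440)²(2.170×10^-4) / (2π×0.173 m) = 2.42 H.

L ≈ 2.42 H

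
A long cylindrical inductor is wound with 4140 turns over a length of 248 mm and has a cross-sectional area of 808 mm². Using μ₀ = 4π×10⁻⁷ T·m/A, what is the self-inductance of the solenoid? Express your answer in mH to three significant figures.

L ≈ 70.2 mH

A = 808 mm² = 8.080×10^-4 m².
For a long solenoid, L = μ₀N²A/ℓ.
L = (4π×10⁻⁷)(4140)²(8.080×10^-4)/(0.248 m) = 7.017×10^-2 H.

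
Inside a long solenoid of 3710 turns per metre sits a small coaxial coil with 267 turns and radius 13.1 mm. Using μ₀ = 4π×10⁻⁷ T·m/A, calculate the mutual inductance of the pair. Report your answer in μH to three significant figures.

The outer solenoid produces a uniform field B₁ = μ₀n₁I₁ across the inner coil,
so the flux linkage is N₂Φ = N₂B₁A₂ = μ₀n₁N₂A₂·I₁, giving M = μ₀n₁N₂A₂.
A₂ = πr² = π(1.310×10^-2 m)² = 5.391×10^-4 m².
M = (4π×10⁻⁷)(3710)(267)(5.391×10^-4) = 6.711×10^-4 H.

M ≈ 671 μH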